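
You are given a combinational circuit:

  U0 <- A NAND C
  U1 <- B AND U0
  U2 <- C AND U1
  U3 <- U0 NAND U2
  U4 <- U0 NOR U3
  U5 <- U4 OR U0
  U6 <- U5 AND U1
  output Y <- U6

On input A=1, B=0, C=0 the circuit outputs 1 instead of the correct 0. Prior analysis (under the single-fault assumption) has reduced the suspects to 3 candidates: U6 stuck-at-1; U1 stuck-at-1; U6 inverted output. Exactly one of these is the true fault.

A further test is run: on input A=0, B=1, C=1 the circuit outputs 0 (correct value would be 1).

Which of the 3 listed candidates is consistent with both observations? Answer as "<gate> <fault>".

U6 inverted output

Evaluate each candidate on input A=0, B=1, C=1:
  U6 stuck-at-1: U0=1, U1=1, U2=1, U3=0, U4=0, U5=1, U6=1 [stuck-at-1] → 1 — eliminated
  U1 stuck-at-1: U0=1, U1=1 [stuck-at-1], U2=1, U3=0, U4=0, U5=1, U6=1 → 1 — eliminated
  U6 inverted output: U0=1, U1=1, U2=1, U3=0, U4=0, U5=1, U6=0 [inverted output] → 0 — matches
Only U6 inverted output reproduces the observed 0.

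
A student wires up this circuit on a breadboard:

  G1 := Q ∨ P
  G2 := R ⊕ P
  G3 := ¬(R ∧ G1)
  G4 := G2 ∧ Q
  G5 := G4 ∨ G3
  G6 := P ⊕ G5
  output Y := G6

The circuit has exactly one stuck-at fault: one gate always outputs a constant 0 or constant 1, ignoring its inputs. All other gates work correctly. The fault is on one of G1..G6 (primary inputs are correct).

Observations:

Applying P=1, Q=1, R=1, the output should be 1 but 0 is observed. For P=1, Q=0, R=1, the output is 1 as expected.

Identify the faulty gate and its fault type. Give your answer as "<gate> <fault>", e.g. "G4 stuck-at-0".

G2 stuck-at-1

Fault-free values for test 1 (P=1, Q=1, R=1): G1=1, G2=0, G3=0, G4=0, G5=0, G6=1, giving Y=1. Observed 0.
Test 1: faults giving observed 0 are {G1 stuck-at-0, G2 stuck-at-1, G3 stuck-at-1, G4 stuck-at-1, G5 stuck-at-1, G6 stuck-at-0}.
Test 2 (P=1, Q=0, R=1): fault-free G1=1, G2=0, G3=0, G4=0, G5=0, G6=1 → 1; observed 1. Eliminates G1 stuck-at-0, G3 stuck-at-1, G4 stuck-at-1, G5 stuck-at-1, G6 stuck-at-0.
Only G2 stuck-at-1 is consistent with every test.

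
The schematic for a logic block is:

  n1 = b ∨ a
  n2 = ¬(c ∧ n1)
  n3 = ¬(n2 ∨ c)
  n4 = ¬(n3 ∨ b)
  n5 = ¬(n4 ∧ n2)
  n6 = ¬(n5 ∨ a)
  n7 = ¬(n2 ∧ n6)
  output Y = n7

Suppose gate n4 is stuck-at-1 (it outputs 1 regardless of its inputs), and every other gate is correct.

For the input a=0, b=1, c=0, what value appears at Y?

0

Propagate with n4 forced: n1=1, n2=1, n3=0, n4=1 [stuck-at-1], n5=0, n6=1, n7=0.
So Y = 0. (Without the fault it would be 1.)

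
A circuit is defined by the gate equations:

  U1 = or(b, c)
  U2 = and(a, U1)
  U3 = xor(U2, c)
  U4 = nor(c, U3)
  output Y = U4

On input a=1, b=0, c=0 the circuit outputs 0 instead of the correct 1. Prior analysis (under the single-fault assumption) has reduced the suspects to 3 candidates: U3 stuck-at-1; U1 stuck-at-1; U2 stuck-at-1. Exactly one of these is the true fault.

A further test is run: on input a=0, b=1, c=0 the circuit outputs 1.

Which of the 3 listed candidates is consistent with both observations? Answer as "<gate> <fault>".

Evaluate each candidate on input a=0, b=1, c=0:
  U3 stuck-at-1: U1=1, U2=0, U3=1 [stuck-at-1], U4=0 → 0 — eliminated
  U1 stuck-at-1: U1=1 [stuck-at-1], U2=0, U3=0, U4=1 → 1 — matches
  U2 stuck-at-1: U1=1, U2=1 [stuck-at-1], U3=1, U4=0 → 0 — eliminated
Only U1 stuck-at-1 reproduces the observed 1.

U1 stuck-at-1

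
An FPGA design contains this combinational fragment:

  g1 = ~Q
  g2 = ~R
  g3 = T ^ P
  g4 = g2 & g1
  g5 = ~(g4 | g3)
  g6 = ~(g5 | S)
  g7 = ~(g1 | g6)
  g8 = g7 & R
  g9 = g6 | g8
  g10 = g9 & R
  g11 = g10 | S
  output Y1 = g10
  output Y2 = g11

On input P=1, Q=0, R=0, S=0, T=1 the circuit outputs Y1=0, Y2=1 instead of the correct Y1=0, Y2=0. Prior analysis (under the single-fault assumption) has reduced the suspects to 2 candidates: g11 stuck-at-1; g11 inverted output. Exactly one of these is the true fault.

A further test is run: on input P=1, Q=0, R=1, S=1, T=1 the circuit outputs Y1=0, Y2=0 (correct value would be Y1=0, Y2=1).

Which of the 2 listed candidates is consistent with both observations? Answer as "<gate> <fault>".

Evaluate each candidate on input P=1, Q=0, R=1, S=1, T=1:
  g11 stuck-at-1: g1=1, g2=0, g3=0, g4=0, g5=1, g6=0, g7=0, g8=0, g9=0, g10=0, g11=1 [stuck-at-1] → Y1=0, Y2=1 — eliminated
  g11 inverted output: g1=1, g2=0, g3=0, g4=0, g5=1, g6=0, g7=0, g8=0, g9=0, g10=0, g11=0 [inverted output] → Y1=0, Y2=0 — matches
Only g11 inverted output reproduces the observed Y1=0, Y2=0.

g11 inverted output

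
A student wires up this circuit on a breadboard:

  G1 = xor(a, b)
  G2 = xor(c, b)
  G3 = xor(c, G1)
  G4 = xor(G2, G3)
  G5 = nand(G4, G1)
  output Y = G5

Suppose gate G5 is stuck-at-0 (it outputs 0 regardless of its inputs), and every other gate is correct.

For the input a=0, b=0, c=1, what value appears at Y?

Propagate with G5 forced: G1=0, G2=1, G3=1, G4=0, G5=0 [stuck-at-0].
So Y = 0. (Without the fault it would be 1.)

0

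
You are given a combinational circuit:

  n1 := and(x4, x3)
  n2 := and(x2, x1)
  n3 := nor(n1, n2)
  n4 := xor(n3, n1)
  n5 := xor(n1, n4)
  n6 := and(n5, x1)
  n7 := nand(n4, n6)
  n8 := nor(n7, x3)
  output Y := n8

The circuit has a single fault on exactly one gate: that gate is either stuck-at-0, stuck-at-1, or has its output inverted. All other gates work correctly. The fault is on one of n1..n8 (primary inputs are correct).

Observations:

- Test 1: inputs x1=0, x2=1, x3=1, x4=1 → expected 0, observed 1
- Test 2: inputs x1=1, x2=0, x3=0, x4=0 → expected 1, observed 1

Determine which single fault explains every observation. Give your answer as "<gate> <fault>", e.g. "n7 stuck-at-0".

Fault-free values for test 1 (x1=0, x2=1, x3=1, x4=1): n1=1, n2=0, n3=0, n4=1, n5=0, n6=0, n7=1, n8=0, giving Y=0. Observed 1.
Test 1: faults giving observed 1 are {n8 stuck-at-1, n8 inverted output}.
Test 2 (x1=1, x2=0, x3=0, x4=0): fault-free n1=0, n2=0, n3=1, n4=1, n5=1, n6=1, n7=0, n8=1 → 1; observed 1. Eliminates n8 inverted output.
Only n8 stuck-at-1 is consistent with every test.

n8 stuck-at-1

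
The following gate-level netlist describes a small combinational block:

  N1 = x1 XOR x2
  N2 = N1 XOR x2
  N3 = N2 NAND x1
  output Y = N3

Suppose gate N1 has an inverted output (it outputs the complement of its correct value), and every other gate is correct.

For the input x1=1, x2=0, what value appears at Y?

Propagate with N1 forced: N1=0 [inverted output], N2=0, N3=1.
So Y = 1. (Without the fault it would be 0.)

1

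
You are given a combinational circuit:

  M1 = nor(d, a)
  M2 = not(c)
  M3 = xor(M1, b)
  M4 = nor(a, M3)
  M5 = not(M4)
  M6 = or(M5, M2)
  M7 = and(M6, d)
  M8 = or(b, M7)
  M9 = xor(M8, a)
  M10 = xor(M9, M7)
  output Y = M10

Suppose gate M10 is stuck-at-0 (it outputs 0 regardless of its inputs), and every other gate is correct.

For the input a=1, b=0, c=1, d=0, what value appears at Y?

Propagate with M10 forced: M1=0, M2=0, M3=0, M4=0, M5=1, M6=1, M7=0, M8=0, M9=1, M10=0 [stuck-at-0].
So Y = 0. (Without the fault it would be 1.)

0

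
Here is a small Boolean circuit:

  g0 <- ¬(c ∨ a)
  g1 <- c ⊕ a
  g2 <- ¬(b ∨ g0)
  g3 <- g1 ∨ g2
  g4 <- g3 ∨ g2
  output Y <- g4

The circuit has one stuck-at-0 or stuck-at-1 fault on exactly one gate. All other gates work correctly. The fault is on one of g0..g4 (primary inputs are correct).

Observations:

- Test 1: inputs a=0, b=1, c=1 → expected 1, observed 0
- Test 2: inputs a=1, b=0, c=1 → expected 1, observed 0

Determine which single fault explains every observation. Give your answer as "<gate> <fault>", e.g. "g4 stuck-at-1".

Fault-free values for test 1 (a=0, b=1, c=1): g0=0, g1=1, g2=0, g3=1, g4=1, giving Y=1. Observed 0.
Test 1: faults giving observed 0 are {g1 stuck-at-0, g3 stuck-at-0, g4 stuck-at-0}.
Test 2 (a=1, b=0, c=1): fault-free g0=0, g1=0, g2=1, g3=1, g4=1 → 1; observed 0. Eliminates g1 stuck-at-0, g3 stuck-at-0.
Only g4 stuck-at-0 is consistent with every test.

g4 stuck-at-0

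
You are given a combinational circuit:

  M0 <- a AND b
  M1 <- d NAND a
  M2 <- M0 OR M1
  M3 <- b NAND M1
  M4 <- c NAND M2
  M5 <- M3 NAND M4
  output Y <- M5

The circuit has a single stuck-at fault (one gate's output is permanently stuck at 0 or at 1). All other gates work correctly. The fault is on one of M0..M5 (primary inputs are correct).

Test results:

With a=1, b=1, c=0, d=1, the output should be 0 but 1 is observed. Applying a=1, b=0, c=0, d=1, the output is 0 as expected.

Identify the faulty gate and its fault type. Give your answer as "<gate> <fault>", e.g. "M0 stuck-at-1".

M1 stuck-at-1

Fault-free values for test 1 (a=1, b=1, c=0, d=1): M0=1, M1=0, M2=1, M3=1, M4=1, M5=0, giving Y=0. Observed 1.
Test 1: faults giving observed 1 are {M1 stuck-at-1, M3 stuck-at-0, M4 stuck-at-0, M5 stuck-at-1}.
Test 2 (a=1, b=0, c=0, d=1): fault-free M0=0, M1=0, M2=0, M3=1, M4=1, M5=0 → 0; observed 0. Eliminates M3 stuck-at-0, M4 stuck-at-0, M5 stuck-at-1.
Only M1 stuck-at-1 is consistent with every test.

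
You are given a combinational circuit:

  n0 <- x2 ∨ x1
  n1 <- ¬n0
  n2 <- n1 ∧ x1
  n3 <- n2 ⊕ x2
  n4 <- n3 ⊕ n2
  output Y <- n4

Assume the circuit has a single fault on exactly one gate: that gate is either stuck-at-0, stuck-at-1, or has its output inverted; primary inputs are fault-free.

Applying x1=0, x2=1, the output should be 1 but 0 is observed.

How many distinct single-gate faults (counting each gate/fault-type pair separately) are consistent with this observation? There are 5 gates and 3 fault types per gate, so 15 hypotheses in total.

Fault-free: n0=1, n1=0, n2=0, n3=1, n4=1 → 1. Observed 0.
  n0: none of the 3 fault types match ✗
  n1: none of the 3 fault types match ✗
  n2: none of the 3 fault types match ✗
  n3: stuck-at-0, inverted output ✓; others ✗
  n4: stuck-at-0, inverted output ✓; others ✗
Consistent faults: {n3 stuck-at-0, n3 inverted output, n4 stuck-at-0, n4 inverted output} — 4 in all.

4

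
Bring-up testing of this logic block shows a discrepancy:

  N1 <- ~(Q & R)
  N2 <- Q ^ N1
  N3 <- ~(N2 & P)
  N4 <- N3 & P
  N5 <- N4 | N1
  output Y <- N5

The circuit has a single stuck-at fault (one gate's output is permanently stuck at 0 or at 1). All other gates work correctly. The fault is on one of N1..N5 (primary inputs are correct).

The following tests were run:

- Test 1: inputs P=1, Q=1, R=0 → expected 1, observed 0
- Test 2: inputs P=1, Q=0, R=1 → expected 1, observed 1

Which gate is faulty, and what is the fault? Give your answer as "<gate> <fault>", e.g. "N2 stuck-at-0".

Fault-free values for test 1 (P=1, Q=1, R=0): N1=1, N2=0, N3=1, N4=1, N5=1, giving Y=1. Observed 0.
Test 1: faults giving observed 0 are {N1 stuck-at-0, N5 stuck-at-0}.
Test 2 (P=1, Q=0, R=1): fault-free N1=1, N2=1, N3=0, N4=0, N5=1 → 1; observed 1. Eliminates N5 stuck-at-0.
Only N1 stuck-at-0 is consistent with every test.

N1 stuck-at-0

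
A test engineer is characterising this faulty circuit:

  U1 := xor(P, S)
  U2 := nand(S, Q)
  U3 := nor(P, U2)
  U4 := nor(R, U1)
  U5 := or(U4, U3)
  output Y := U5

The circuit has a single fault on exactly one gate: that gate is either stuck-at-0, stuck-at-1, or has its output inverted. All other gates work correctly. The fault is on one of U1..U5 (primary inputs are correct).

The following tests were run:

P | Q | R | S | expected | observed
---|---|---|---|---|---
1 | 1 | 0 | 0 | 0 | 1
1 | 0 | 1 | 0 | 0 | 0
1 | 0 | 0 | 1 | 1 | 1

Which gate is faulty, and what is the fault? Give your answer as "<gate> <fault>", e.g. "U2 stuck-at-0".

U1 stuck-at-0

Fault-free values for test 1 (P=1, Q=1, R=0, S=0): U1=1, U2=1, U3=0, U4=0, U5=0, giving Y=0. Observed 1.
Test 1: faults giving observed 1 are {U1 stuck-at-0, U1 inverted output, U3 stuck-at-1, U3 inverted output, U4 stuck-at-1, U4 inverted output, U5 stuck-at-1, U5 inverted output}.
Test 2 (P=1, Q=0, R=1, S=0): fault-free U1=1, U2=1, U3=0, U4=0, U5=0 → 0; observed 0. Eliminates U3 stuck-at-1, U3 inverted output, U4 stuck-at-1, U4 inverted output, U5 stuck-at-1, U5 inverted output.
Test 3 (P=1, Q=0, R=0, S=1): fault-free U1=0, U2=1, U3=0, U4=1, U5=1 → 1; observed 1. Eliminates U1 inverted output.
Only U1 stuck-at-0 is consistent with every test.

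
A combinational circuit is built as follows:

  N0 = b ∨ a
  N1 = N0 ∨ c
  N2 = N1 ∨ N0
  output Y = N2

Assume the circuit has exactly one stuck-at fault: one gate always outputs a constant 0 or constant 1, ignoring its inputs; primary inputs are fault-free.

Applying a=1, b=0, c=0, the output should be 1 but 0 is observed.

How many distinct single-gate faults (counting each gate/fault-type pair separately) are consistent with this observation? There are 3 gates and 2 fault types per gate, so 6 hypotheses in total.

2

Fault-free: N0=1, N1=1, N2=1 → 1. Observed 0.
  N0 stuck-at-0: output 0 ✓
  N0 stuck-at-1: output 1 ✗
  N1 stuck-at-0: output 1 ✗
  N1 stuck-at-1: output 1 ✗
  N2 stuck-at-0: output 0 ✓
  N2 stuck-at-1: output 1 ✗
Consistent faults: {N0 stuck-at-0, N2 stuck-at-0} — 2 in all.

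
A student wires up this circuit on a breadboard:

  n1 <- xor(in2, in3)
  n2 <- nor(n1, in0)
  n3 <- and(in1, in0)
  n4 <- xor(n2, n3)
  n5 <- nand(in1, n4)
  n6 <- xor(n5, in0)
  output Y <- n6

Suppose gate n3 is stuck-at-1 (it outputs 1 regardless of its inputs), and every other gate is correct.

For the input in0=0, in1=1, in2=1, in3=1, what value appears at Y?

Propagate with n3 forced: n1=0, n2=1, n3=1 [stuck-at-1], n4=0, n5=1, n6=1.
So Y = 1. (Without the fault it would be 0.)

1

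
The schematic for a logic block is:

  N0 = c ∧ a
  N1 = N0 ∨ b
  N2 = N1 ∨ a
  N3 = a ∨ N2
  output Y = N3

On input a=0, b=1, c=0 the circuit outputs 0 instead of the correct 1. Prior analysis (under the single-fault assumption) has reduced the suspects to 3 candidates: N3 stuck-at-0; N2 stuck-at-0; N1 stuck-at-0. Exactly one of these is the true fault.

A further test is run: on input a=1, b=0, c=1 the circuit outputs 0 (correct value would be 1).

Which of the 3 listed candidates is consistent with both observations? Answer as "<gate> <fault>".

N3 stuck-at-0

Evaluate each candidate on input a=1, b=0, c=1:
  N3 stuck-at-0: N0=1, N1=1, N2=1, N3=0 [stuck-at-0] → 0 — matches
  N2 stuck-at-0: N0=1, N1=1, N2=0 [stuck-at-0], N3=1 → 1 — eliminated
  N1 stuck-at-0: N0=1, N1=0 [stuck-at-0], N2=1, N3=1 → 1 — eliminated
Only N3 stuck-at-0 reproduces the observed 0.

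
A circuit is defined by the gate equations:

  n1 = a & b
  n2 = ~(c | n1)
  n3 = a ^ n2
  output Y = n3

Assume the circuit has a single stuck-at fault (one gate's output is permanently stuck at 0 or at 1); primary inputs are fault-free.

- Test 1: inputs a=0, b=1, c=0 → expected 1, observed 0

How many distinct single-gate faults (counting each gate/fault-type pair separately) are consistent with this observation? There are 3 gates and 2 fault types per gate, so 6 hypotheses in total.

3

Fault-free: n1=0, n2=1, n3=1 → 1. Observed 0.
  n1 stuck-at-0: output 1 ✗
  n1 stuck-at-1: output 0 ✓
  n2 stuck-at-0: output 0 ✓
  n2 stuck-at-1: output 1 ✗
  n3 stuck-at-0: output 0 ✓
  n3 stuck-at-1: output 1 ✗
Consistent faults: {n1 stuck-at-1, n2 stuck-at-0, n3 stuck-at-0} — 3 in all.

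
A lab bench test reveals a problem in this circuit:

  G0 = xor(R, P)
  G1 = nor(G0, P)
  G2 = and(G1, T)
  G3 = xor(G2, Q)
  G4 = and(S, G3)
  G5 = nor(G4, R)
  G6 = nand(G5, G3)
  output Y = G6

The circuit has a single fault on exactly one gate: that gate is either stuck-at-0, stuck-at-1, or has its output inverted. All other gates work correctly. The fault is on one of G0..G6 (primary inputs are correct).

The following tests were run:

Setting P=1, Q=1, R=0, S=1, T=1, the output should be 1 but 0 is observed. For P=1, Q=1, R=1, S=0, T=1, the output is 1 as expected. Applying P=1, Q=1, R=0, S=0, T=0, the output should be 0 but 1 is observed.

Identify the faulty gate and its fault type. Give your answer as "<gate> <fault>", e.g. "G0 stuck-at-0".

Fault-free values for test 1 (P=1, Q=1, R=0, S=1, T=1): G0=1, G1=0, G2=0, G3=1, G4=1, G5=0, G6=1, giving Y=1. Observed 0.
Test 1: faults giving observed 0 are {G4 stuck-at-0, G4 inverted output, G5 stuck-at-1, G5 inverted output, G6 stuck-at-0, G6 inverted output}.
Test 2 (P=1, Q=1, R=1, S=0, T=1): fault-free G0=0, G1=0, G2=0, G3=1, G4=0, G5=0, G6=1 → 1; observed 1. Eliminates G5 stuck-at-1, G5 inverted output, G6 stuck-at-0, G6 inverted output.
Test 3 (P=1, Q=1, R=0, S=0, T=0): fault-free G0=1, G1=0, G2=0, G3=1, G4=0, G5=1, G6=0 → 0; observed 1. Eliminates G4 stuck-at-0.
Only G4 inverted output is consistent with every test.

G4 inverted output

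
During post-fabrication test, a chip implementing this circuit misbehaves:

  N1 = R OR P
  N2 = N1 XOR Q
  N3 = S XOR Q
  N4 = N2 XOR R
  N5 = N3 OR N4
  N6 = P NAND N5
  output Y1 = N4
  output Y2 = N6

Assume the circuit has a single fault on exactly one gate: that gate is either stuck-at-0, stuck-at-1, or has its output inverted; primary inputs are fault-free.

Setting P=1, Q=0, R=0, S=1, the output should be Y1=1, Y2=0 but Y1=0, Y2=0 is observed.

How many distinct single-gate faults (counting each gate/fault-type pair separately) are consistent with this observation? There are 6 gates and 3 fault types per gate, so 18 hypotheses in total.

Fault-free: N1=1, N2=1, N3=1, N4=1, N5=1, N6=0 → Y1=1, Y2=0. Observed Y1=0, Y2=0.
  N1: stuck-at-0, inverted output ✓; others ✗
  N2: stuck-at-0, inverted output ✓; others ✗
  N3: none of the 3 fault types match ✗
  N4: stuck-at-0, inverted output ✓; others ✗
  N5: none of the 3 fault types match ✗
  N6: none of the 3 fault types match ✗
Consistent faults: {N1 stuck-at-0, N1 inverted output, N2 stuck-at-0, N2 inverted output, N4 stuck-at-0, N4 inverted output} — 6 in all.

6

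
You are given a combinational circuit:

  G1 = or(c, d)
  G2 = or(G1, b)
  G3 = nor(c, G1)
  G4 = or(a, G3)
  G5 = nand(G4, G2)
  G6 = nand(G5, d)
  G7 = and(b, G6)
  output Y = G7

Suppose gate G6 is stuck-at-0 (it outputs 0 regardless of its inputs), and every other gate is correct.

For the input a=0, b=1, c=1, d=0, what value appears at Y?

Propagate with G6 forced: G1=1, G2=1, G3=0, G4=0, G5=1, G6=0 [stuck-at-0], G7=0.
So Y = 0. (Without the fault it would be 1.)

0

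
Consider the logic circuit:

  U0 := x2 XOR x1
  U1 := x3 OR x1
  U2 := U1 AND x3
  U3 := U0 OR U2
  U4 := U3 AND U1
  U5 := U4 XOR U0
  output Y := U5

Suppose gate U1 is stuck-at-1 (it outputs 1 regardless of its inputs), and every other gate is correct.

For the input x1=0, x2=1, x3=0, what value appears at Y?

Propagate with U1 forced: U0=1, U1=1 [stuck-at-1], U2=0, U3=1, U4=1, U5=0.
So Y = 0. (Without the fault it would be 1.)

0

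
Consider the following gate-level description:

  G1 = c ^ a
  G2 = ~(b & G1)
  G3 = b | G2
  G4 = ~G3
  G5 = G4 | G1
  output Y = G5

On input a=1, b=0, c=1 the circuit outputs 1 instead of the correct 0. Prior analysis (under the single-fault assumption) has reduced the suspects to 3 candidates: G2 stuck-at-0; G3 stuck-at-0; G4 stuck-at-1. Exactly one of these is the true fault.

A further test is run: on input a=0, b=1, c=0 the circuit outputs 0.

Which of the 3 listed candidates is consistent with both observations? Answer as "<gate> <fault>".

Evaluate each candidate on input a=0, b=1, c=0:
  G2 stuck-at-0: G1=0, G2=0 [stuck-at-0], G3=1, G4=0, G5=0 → 0 — matches
  G3 stuck-at-0: G1=0, G2=1, G3=0 [stuck-at-0], G4=1, G5=1 → 1 — eliminated
  G4 stuck-at-1: G1=0, G2=1, G3=1, G4=1 [stuck-at-1], G5=1 → 1 — eliminated
Only G2 stuck-at-0 reproduces the observed 0.

G2 stuck-at-0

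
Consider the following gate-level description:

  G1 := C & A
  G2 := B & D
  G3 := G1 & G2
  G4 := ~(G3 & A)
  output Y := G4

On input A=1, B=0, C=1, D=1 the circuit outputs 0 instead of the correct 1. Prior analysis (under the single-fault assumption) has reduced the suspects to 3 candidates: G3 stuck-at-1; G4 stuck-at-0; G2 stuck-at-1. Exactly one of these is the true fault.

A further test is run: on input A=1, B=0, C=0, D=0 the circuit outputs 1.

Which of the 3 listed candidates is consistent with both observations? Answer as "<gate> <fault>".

Evaluate each candidate on input A=1, B=0, C=0, D=0:
  G3 stuck-at-1: G1=0, G2=0, G3=1 [stuck-at-1], G4=0 → 0 — eliminated
  G4 stuck-at-0: G1=0, G2=0, G3=0, G4=0 [stuck-at-0] → 0 — eliminated
  G2 stuck-at-1: G1=0, G2=1 [stuck-at-1], G3=0, G4=1 → 1 — matches
Only G2 stuck-at-1 reproduces the observed 1.

G2 stuck-at-1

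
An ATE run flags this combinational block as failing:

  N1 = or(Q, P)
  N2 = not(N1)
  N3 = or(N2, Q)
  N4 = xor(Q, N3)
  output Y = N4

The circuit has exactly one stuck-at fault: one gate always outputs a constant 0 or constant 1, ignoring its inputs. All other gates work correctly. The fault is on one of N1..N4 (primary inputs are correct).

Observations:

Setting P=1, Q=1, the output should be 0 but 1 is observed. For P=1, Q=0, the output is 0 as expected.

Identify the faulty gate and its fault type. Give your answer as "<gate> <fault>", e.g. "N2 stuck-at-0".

Fault-free values for test 1 (P=1, Q=1): N1=1, N2=0, N3=1, N4=0, giving Y=0. Observed 1.
Test 1: faults giving observed 1 are {N3 stuck-at-0, N4 stuck-at-1}.
Test 2 (P=1, Q=0): fault-free N1=1, N2=0, N3=0, N4=0 → 0; observed 0. Eliminates N4 stuck-at-1.
Only N3 stuck-at-0 is consistent with every test.

N3 stuck-at-0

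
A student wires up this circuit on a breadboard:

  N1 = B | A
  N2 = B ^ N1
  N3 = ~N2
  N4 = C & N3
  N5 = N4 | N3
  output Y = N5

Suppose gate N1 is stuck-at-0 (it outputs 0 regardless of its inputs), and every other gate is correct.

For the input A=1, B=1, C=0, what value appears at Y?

Propagate with N1 forced: N1=0 [stuck-at-0], N2=1, N3=0, N4=0, N5=0.
So Y = 0. (Without the fault it would be 1.)

0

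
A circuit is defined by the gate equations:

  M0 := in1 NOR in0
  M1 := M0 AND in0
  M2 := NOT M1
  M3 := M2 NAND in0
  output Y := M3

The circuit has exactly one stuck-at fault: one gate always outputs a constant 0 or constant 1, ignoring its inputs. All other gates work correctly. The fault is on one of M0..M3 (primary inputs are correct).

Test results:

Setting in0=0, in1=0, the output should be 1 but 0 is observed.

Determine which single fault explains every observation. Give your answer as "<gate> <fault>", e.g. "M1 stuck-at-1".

M3 stuck-at-0

Fault-free values for test 1 (in0=0, in1=0): M0=1, M1=0, M2=1, M3=1, giving Y=1. Observed 0.
Test 1: faults giving observed 0 are {M3 stuck-at-0}.
Only M3 stuck-at-0 is consistent with every test.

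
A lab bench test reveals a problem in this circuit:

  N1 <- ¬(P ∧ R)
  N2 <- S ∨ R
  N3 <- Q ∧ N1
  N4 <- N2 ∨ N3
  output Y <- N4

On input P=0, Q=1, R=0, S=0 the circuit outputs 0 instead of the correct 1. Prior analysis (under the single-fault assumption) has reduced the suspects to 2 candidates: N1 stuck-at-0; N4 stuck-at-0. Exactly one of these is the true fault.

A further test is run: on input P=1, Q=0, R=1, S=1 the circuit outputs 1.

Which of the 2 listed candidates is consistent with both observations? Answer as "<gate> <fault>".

N1 stuck-at-0

Evaluate each candidate on input P=1, Q=0, R=1, S=1:
  N1 stuck-at-0: N1=0 [stuck-at-0], N2=1, N3=0, N4=1 → 1 — matches
  N4 stuck-at-0: N1=0, N2=1, N3=0, N4=0 [stuck-at-0] → 0 — eliminated
Only N1 stuck-at-0 reproduces the observed 1.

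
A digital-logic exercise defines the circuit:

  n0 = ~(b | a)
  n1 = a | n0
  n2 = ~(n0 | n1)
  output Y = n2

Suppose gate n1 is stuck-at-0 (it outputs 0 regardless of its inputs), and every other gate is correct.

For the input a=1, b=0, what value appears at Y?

1

Propagate with n1 forced: n0=0, n1=0 [stuck-at-0], n2=1.
So Y = 1. (Without the fault it would be 0.)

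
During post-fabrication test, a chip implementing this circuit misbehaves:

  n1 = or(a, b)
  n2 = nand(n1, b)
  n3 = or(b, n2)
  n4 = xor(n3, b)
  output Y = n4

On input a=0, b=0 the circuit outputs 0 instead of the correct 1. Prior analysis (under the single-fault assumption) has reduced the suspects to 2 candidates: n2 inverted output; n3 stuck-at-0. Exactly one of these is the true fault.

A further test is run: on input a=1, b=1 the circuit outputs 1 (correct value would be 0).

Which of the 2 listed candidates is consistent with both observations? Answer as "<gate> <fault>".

n3 stuck-at-0

Evaluate each candidate on input a=1, b=1:
  n2 inverted output: n1=1, n2=1 [inverted output], n3=1, n4=0 → 0 — eliminated
  n3 stuck-at-0: n1=1, n2=0, n3=0 [stuck-at-0], n4=1 → 1 — matches
Only n3 stuck-at-0 reproduces the observed 1.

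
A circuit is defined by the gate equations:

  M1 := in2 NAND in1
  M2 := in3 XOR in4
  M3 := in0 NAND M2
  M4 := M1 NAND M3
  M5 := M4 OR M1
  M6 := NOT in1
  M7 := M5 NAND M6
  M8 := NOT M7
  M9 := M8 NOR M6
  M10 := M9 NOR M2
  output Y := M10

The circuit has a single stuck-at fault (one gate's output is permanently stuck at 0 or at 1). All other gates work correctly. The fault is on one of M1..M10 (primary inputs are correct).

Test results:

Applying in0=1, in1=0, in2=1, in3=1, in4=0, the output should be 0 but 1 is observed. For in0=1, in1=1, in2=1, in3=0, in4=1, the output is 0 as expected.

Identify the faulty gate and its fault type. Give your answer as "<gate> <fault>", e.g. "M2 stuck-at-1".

Fault-free values for test 1 (in0=1, in1=0, in2=1, in3=1, in4=0): M1=1, M2=1, M3=0, M4=1, M5=1, M6=1, M7=0, M8=1, M9=0, M10=0, giving Y=0. Observed 1.
Test 1: faults giving observed 1 are {M2 stuck-at-0, M10 stuck-at-1}.
Test 2 (in0=1, in1=1, in2=1, in3=0, in4=1): fault-free M1=0, M2=1, M3=0, M4=1, M5=1, M6=0, M7=1, M8=0, M9=1, M10=0 → 0; observed 0. Eliminates M10 stuck-at-1.
Only M2 stuck-at-0 is consistent with every test.

M2 stuck-at-0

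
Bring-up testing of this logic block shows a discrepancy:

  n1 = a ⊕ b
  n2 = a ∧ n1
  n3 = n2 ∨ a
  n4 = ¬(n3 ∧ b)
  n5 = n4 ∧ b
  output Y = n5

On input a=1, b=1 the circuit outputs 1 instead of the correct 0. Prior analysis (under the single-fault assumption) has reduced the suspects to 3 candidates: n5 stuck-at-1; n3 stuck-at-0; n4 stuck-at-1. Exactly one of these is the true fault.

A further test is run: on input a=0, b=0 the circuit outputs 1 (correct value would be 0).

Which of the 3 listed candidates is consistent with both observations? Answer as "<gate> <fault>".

n5 stuck-at-1

Evaluate each candidate on input a=0, b=0:
  n5 stuck-at-1: n1=0, n2=0, n3=0, n4=1, n5=1 [stuck-at-1] → 1 — matches
  n3 stuck-at-0: n1=0, n2=0, n3=0 [stuck-at-0], n4=1, n5=0 → 0 — eliminated
  n4 stuck-at-1: n1=0, n2=0, n3=0, n4=1 [stuck-at-1], n5=0 → 0 — eliminated
Only n5 stuck-at-1 reproduces the observed 1.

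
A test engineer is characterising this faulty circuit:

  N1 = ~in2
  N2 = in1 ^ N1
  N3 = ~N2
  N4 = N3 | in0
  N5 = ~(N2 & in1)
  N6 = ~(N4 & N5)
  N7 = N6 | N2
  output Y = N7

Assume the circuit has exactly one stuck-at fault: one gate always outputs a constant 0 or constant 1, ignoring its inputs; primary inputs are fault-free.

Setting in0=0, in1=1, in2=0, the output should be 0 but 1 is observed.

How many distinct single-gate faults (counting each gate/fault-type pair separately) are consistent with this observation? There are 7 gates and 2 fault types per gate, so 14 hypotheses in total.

Fault-free: N1=1, N2=0, N3=1, N4=1, N5=1, N6=0, N7=0 → 0. Observed 1.
  N1 stuck-at-0: output 1 ✓
  N1 stuck-at-1: output 0 ✗
  N2 stuck-at-0: output 0 ✗
  N2 stuck-at-1: output 1 ✓
  N3 stuck-at-0: output 1 ✓
  N3 stuck-at-1: output 0 ✗
  N4 stuck-at-0: output 1 ✓
  N4 stuck-at-1: output 0 ✗
  N5 stuck-at-0: output 1 ✓
  N5 stuck-at-1: output 0 ✗
  N6 stuck-at-0: output 0 ✗
  N6 stuck-at-1: output 1 ✓
  N7 stuck-at-0: output 0 ✗
  N7 stuck-at-1: output 1 ✓
Consistent faults: {N1 stuck-at-0, N2 stuck-at-1, N3 stuck-at-0, N4 stuck-at-0, N5 stuck-at-0, N6 stuck-at-1, N7 stuck-at-1} — 7 in all.

7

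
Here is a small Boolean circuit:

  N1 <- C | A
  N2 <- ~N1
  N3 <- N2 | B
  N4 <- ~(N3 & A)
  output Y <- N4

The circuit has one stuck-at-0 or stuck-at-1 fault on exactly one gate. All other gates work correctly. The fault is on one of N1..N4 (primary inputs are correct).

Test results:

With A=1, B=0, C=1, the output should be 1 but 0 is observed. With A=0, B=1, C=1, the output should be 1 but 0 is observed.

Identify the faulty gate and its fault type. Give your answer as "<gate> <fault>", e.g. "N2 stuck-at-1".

N4 stuck-at-0

Fault-free values for test 1 (A=1, B=0, C=1): N1=1, N2=0, N3=0, N4=1, giving Y=1. Observed 0.
Test 1: faults giving observed 0 are {N1 stuck-at-0, N2 stuck-at-1, N3 stuck-at-1, N4 stuck-at-0}.
Test 2 (A=0, B=1, C=1): fault-free N1=1, N2=0, N3=1, N4=1 → 1; observed 0. Eliminates N1 stuck-at-0, N2 stuck-at-1, N3 stuck-at-1.
Only N4 stuck-at-0 is consistent with every test.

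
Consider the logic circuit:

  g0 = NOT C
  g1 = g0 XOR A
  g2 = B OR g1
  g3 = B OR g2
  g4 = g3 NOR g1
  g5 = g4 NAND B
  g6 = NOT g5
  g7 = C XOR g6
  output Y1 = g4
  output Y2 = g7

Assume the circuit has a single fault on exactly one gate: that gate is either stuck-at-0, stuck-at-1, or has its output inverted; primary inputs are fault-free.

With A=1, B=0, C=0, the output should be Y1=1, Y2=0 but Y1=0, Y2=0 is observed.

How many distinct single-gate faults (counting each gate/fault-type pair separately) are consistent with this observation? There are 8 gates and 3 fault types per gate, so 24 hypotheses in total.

Fault-free: g0=1, g1=0, g2=0, g3=0, g4=1, g5=1, g6=0, g7=0 → Y1=1, Y2=0. Observed Y1=0, Y2=0.
  g0: stuck-at-0, inverted output ✓; others ✗
  g1: stuck-at-1, inverted output ✓; others ✗
  g2: stuck-at-1, inverted output ✓; others ✗
  g3: stuck-at-1, inverted output ✓; others ✗
  g4: stuck-at-0, inverted output ✓; others ✗
  g5: none of the 3 fault types match ✗
  g6: none of the 3 fault types match ✗
  g7: none of the 3 fault types match ✗
Consistent faults: {g0 stuck-at-0, g0 inverted output, g1 stuck-at-1, g1 inverted output, g2 stuck-at-1, g2 inverted output, g3 stuck-at-1, g3 inverted output, g4 stuck-at-0, g4 inverted output} — 10 in all.

10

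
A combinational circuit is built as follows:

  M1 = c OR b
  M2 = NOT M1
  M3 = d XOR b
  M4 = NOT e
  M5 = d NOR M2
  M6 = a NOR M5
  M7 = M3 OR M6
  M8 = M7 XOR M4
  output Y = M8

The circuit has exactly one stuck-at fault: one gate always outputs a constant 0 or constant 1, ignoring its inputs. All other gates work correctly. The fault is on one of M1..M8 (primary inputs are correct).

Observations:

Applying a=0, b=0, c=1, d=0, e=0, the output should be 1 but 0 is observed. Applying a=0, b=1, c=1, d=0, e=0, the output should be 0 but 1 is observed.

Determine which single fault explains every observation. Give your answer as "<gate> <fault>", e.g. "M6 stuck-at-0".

M4 stuck-at-0

Fault-free values for test 1 (a=0, b=0, c=1, d=0, e=0): M1=1, M2=0, M3=0, M4=1, M5=1, M6=0, M7=0, M8=1, giving Y=1. Observed 0.
Test 1: faults giving observed 0 are {M1 stuck-at-0, M2 stuck-at-1, M3 stuck-at-1, M4 stuck-at-0, M5 stuck-at-0, M6 stuck-at-1, M7 stuck-at-1, M8 stuck-at-0}.
Test 2 (a=0, b=1, c=1, d=0, e=0): fault-free M1=1, M2=0, M3=1, M4=1, M5=1, M6=0, M7=1, M8=0 → 0; observed 1. Eliminates M1 stuck-at-0, M2 stuck-at-1, M3 stuck-at-1, M5 stuck-at-0, M6 stuck-at-1, M7 stuck-at-1, M8 stuck-at-0.
Only M4 stuck-at-0 is consistent with every test.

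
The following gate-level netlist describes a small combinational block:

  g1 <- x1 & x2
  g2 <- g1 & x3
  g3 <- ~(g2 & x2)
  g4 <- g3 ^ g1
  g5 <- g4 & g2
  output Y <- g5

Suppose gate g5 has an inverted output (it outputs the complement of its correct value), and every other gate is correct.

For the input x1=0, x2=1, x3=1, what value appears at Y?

Propagate with g5 forced: g1=0, g2=0, g3=1, g4=1, g5=1 [inverted output].
So Y = 1. (Without the fault it would be 0.)

1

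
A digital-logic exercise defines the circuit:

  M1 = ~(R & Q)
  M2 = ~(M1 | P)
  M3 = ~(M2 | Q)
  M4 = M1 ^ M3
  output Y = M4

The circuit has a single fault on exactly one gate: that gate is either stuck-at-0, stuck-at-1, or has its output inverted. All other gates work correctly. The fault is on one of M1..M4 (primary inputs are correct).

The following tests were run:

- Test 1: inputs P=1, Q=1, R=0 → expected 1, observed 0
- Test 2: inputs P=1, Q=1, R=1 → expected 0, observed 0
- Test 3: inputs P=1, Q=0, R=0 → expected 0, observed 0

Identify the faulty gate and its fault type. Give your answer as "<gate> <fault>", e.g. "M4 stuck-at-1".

M4 stuck-at-0

Fault-free values for test 1 (P=1, Q=1, R=0): M1=1, M2=0, M3=0, M4=1, giving Y=1. Observed 0.
Test 1: faults giving observed 0 are {M1 stuck-at-0, M1 inverted output, M3 stuck-at-1, M3 inverted output, M4 stuck-at-0, M4 inverted output}.
Test 2 (P=1, Q=1, R=1): fault-free M1=0, M2=0, M3=0, M4=0 → 0; observed 0. Eliminates M1 inverted output, M3 stuck-at-1, M3 inverted output, M4 inverted output.
Test 3 (P=1, Q=0, R=0): fault-free M1=1, M2=0, M3=1, M4=0 → 0; observed 0. Eliminates M1 stuck-at-0.
Only M4 stuck-at-0 is consistent with every test.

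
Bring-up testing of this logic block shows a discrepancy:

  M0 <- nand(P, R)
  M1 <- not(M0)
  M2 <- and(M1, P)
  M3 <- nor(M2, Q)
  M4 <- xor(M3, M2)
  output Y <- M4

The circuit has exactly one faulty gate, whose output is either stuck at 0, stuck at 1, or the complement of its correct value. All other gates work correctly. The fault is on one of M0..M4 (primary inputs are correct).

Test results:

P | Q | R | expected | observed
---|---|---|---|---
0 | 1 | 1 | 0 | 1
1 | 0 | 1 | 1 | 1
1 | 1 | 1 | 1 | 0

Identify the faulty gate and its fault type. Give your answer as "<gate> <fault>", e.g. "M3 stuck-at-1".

Fault-free values for test 1 (P=0, Q=1, R=1): M0=1, M1=0, M2=0, M3=0, M4=0, giving Y=0. Observed 1.
Test 1: faults giving observed 1 are {M2 stuck-at-1, M2 inverted output, M3 stuck-at-1, M3 inverted output, M4 stuck-at-1, M4 inverted output}.
Test 2 (P=1, Q=0, R=1): fault-free M0=0, M1=1, M2=1, M3=0, M4=1 → 1; observed 1. Eliminates M3 stuck-at-1, M3 inverted output, M4 inverted output.
Test 3 (P=1, Q=1, R=1): fault-free M0=0, M1=1, M2=1, M3=0, M4=1 → 1; observed 0. Eliminates M2 stuck-at-1, M4 stuck-at-1.
Only M2 inverted output is consistent with every test.

M2 inverted output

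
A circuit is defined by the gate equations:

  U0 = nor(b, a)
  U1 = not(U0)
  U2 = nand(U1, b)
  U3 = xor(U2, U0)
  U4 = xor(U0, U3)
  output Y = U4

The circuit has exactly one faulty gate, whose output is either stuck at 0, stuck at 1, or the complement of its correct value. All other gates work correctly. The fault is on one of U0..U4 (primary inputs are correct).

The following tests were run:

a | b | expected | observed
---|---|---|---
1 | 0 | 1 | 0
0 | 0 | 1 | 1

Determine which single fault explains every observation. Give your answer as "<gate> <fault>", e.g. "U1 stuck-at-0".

Fault-free values for test 1 (a=1, b=0): U0=0, U1=1, U2=1, U3=1, U4=1, giving Y=1. Observed 0.
Test 1: faults giving observed 0 are {U2 stuck-at-0, U2 inverted output, U3 stuck-at-0, U3 inverted output, U4 stuck-at-0, U4 inverted output}.
Test 2 (a=0, b=0): fault-free U0=1, U1=0, U2=1, U3=0, U4=1 → 1; observed 1. Eliminates U2 stuck-at-0, U2 inverted output, U3 inverted output, U4 stuck-at-0, U4 inverted output.
Only U3 stuck-at-0 is consistent with every test.

U3 stuck-at-0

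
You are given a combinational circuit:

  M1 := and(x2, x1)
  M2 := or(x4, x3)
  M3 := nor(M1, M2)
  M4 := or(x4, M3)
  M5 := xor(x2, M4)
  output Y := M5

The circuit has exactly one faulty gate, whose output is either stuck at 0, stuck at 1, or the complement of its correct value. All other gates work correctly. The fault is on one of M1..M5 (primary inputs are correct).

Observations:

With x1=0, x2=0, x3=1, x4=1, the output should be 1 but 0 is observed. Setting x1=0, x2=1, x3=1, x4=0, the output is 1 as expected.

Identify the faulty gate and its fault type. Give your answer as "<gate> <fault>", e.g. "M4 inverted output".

M4 stuck-at-0

Fault-free values for test 1 (x1=0, x2=0, x3=1, x4=1): M1=0, M2=1, M3=0, M4=1, M5=1, giving Y=1. Observed 0.
Test 1: faults giving observed 0 are {M4 stuck-at-0, M4 inverted output, M5 stuck-at-0, M5 inverted output}.
Test 2 (x1=0, x2=1, x3=1, x4=0): fault-free M1=0, M2=1, M3=0, M4=0, M5=1 → 1; observed 1. Eliminates M4 inverted output, M5 stuck-at-0, M5 inverted output.
Only M4 stuck-at-0 is consistent with every test.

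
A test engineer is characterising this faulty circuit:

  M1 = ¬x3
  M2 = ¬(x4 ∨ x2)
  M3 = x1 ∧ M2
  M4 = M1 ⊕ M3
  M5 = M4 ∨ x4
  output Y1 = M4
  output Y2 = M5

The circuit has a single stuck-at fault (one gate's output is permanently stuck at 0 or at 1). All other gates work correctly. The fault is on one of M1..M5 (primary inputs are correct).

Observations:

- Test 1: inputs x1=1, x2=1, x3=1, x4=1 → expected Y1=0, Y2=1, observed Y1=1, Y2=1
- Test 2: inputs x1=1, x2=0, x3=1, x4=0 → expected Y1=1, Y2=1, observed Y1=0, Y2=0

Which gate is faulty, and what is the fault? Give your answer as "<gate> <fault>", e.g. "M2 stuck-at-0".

M1 stuck-at-1

Fault-free values for test 1 (x1=1, x2=1, x3=1, x4=1): M1=0, M2=0, M3=0, M4=0, M5=1, giving Y1=0, Y2=1. Observed Y1=1, Y2=1.
Test 1: faults giving observed Y1=1, Y2=1 are {M1 stuck-at-1, M2 stuck-at-1, M3 stuck-at-1, M4 stuck-at-1}.
Test 2 (x1=1, x2=0, x3=1, x4=0): fault-free M1=0, M2=1, M3=1, M4=1, M5=1 → Y1=1, Y2=1; observed Y1=0, Y2=0. Eliminates M2 stuck-at-1, M3 stuck-at-1, M4 stuck-at-1.
Only M1 stuck-at-1 is consistent with every test.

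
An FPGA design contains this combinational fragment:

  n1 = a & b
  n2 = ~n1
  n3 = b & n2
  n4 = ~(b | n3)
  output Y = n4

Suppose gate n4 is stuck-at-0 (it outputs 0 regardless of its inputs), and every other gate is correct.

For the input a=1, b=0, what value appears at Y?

Propagate with n4 forced: n1=0, n2=1, n3=0, n4=0 [stuck-at-0].
So Y = 0. (Without the fault it would be 1.)

0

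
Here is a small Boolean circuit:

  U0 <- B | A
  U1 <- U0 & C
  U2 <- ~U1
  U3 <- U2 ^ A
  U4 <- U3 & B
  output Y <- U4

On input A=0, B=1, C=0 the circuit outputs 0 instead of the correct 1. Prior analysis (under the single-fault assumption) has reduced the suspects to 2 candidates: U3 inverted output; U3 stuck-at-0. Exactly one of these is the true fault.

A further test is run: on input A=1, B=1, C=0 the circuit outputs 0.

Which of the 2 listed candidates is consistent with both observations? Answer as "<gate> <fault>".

Evaluate each candidate on input A=1, B=1, C=0:
  U3 inverted output: U0=1, U1=0, U2=1, U3=1 [inverted output], U4=1 → 1 — eliminated
  U3 stuck-at-0: U0=1, U1=0, U2=1, U3=0 [stuck-at-0], U4=0 → 0 — matches
Only U3 stuck-at-0 reproduces the observed 0.

U3 stuck-at-0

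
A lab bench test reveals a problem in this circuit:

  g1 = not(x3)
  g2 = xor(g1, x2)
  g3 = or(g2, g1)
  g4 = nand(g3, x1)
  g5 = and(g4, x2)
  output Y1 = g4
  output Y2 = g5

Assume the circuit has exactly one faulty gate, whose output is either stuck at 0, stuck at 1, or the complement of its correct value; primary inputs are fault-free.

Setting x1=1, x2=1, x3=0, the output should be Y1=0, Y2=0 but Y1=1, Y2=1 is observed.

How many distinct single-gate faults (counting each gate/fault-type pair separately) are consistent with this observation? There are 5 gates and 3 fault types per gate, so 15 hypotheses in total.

4

Fault-free: g1=1, g2=0, g3=1, g4=0, g5=0 → Y1=0, Y2=0. Observed Y1=1, Y2=1.
  g1: none of the 3 fault types match ✗
  g2: none of the 3 fault types match ✗
  g3: stuck-at-0, inverted output ✓; others ✗
  g4: stuck-at-1, inverted output ✓; others ✗
  g5: none of the 3 fault types match ✗
Consistent faults: {g3 stuck-at-0, g3 inverted output, g4 stuck-at-1, g4 inverted output} — 4 in all.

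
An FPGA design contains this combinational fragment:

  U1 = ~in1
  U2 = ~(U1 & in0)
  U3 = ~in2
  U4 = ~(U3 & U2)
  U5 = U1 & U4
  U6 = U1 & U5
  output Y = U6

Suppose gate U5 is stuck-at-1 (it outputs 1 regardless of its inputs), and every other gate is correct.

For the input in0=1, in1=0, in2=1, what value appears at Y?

Propagate with U5 forced: U1=1, U2=0, U3=0, U4=1, U5=1 [stuck-at-1], U6=1.
So Y = 1. (Same as the fault-free value — the fault is masked on this input.)

1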